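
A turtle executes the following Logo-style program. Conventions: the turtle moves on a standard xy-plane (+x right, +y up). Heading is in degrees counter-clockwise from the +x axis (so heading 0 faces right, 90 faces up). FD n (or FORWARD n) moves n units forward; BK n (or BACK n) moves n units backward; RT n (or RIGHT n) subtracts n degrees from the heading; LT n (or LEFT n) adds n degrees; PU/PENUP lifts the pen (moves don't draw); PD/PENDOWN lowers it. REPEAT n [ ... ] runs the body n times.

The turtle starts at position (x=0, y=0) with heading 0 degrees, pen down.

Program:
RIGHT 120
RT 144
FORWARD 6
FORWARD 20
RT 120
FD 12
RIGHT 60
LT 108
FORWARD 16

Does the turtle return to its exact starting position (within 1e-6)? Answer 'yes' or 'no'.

Executing turtle program step by step:
Start: pos=(0,0), heading=0, pen down
RT 120: heading 0 -> 240
RT 144: heading 240 -> 96
FD 6: (0,0) -> (-0.627,5.967) [heading=96, draw]
FD 20: (-0.627,5.967) -> (-2.718,25.858) [heading=96, draw]
RT 120: heading 96 -> 336
FD 12: (-2.718,25.858) -> (8.245,20.977) [heading=336, draw]
RT 60: heading 336 -> 276
LT 108: heading 276 -> 24
FD 16: (8.245,20.977) -> (22.862,27.485) [heading=24, draw]
Final: pos=(22.862,27.485), heading=24, 4 segment(s) drawn

Start position: (0, 0)
Final position: (22.862, 27.485)
Distance = 35.75; >= 1e-6 -> NOT closed

Answer: no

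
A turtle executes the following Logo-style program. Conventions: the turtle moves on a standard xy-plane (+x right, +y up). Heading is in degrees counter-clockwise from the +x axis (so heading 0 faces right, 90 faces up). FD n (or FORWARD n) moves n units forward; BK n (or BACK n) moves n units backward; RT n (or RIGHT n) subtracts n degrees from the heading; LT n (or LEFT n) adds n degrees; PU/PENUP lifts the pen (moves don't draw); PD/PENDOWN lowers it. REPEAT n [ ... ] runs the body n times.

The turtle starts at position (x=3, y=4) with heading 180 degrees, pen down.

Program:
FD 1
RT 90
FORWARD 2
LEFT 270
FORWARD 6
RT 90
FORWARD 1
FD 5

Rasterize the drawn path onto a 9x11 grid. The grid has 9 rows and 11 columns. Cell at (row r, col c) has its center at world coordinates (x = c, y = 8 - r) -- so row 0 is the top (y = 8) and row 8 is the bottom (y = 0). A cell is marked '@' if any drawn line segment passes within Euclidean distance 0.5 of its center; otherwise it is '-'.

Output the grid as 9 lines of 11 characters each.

Answer: -----------
-----------
--@@@@@@@--
--@-----@--
--@@----@--
--------@--
--------@--
--------@--
--------@--

Derivation:
Segment 0: (3,4) -> (2,4)
Segment 1: (2,4) -> (2,6)
Segment 2: (2,6) -> (8,6)
Segment 3: (8,6) -> (8,5)
Segment 4: (8,5) -> (8,-0)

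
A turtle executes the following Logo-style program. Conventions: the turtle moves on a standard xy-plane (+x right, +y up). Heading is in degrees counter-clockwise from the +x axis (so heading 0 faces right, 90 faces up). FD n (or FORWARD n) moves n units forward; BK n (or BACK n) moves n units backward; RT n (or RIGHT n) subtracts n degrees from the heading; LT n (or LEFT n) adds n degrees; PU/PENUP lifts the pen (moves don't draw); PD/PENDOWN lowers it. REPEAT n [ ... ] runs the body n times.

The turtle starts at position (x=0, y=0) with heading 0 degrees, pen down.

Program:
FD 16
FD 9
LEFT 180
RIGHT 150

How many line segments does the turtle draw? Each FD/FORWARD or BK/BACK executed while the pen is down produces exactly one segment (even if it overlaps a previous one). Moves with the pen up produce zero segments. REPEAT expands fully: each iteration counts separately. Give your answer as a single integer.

Answer: 2

Derivation:
Executing turtle program step by step:
Start: pos=(0,0), heading=0, pen down
FD 16: (0,0) -> (16,0) [heading=0, draw]
FD 9: (16,0) -> (25,0) [heading=0, draw]
LT 180: heading 0 -> 180
RT 150: heading 180 -> 30
Final: pos=(25,0), heading=30, 2 segment(s) drawn
Segments drawn: 2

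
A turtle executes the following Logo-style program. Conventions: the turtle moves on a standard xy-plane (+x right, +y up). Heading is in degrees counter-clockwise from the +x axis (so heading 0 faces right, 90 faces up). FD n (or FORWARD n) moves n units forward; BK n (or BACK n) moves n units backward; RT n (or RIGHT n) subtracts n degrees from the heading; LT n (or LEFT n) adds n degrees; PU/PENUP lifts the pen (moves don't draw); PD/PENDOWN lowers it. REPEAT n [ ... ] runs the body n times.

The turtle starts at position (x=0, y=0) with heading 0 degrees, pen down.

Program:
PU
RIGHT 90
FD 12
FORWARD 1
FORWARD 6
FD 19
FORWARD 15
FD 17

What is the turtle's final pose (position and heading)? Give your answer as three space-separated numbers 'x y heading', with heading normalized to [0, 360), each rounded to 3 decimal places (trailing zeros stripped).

Executing turtle program step by step:
Start: pos=(0,0), heading=0, pen down
PU: pen up
RT 90: heading 0 -> 270
FD 12: (0,0) -> (0,-12) [heading=270, move]
FD 1: (0,-12) -> (0,-13) [heading=270, move]
FD 6: (0,-13) -> (0,-19) [heading=270, move]
FD 19: (0,-19) -> (0,-38) [heading=270, move]
FD 15: (0,-38) -> (0,-53) [heading=270, move]
FD 17: (0,-53) -> (0,-70) [heading=270, move]
Final: pos=(0,-70), heading=270, 0 segment(s) drawn

Answer: 0 -70 270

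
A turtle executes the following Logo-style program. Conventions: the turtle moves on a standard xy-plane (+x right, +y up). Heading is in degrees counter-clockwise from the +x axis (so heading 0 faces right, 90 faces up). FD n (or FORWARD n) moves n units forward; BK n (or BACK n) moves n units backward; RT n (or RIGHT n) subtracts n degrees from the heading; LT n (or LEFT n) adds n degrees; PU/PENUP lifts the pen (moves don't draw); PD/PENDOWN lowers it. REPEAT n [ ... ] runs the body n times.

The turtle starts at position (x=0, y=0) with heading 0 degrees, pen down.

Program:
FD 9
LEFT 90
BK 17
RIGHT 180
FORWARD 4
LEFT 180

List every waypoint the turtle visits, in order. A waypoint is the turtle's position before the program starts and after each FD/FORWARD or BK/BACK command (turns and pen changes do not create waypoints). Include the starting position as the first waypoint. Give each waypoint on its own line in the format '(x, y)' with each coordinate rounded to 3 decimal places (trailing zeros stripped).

Answer: (0, 0)
(9, 0)
(9, -17)
(9, -21)

Derivation:
Executing turtle program step by step:
Start: pos=(0,0), heading=0, pen down
FD 9: (0,0) -> (9,0) [heading=0, draw]
LT 90: heading 0 -> 90
BK 17: (9,0) -> (9,-17) [heading=90, draw]
RT 180: heading 90 -> 270
FD 4: (9,-17) -> (9,-21) [heading=270, draw]
LT 180: heading 270 -> 90
Final: pos=(9,-21), heading=90, 3 segment(s) drawn
Waypoints (4 total):
(0, 0)
(9, 0)
(9, -17)
(9, -21)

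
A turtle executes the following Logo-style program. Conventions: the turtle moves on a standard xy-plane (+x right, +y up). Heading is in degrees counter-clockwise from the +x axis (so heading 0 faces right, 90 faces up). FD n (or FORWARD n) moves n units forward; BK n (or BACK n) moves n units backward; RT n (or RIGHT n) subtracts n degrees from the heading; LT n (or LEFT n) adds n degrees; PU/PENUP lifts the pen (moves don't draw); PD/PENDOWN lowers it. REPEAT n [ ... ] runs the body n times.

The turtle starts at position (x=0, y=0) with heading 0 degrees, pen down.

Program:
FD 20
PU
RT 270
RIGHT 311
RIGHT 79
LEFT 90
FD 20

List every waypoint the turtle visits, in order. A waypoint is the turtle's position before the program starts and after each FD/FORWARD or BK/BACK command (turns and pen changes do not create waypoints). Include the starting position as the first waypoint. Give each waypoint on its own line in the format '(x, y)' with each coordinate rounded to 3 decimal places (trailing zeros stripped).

Answer: (0, 0)
(20, 0)
(2.679, 10)

Derivation:
Executing turtle program step by step:
Start: pos=(0,0), heading=0, pen down
FD 20: (0,0) -> (20,0) [heading=0, draw]
PU: pen up
RT 270: heading 0 -> 90
RT 311: heading 90 -> 139
RT 79: heading 139 -> 60
LT 90: heading 60 -> 150
FD 20: (20,0) -> (2.679,10) [heading=150, move]
Final: pos=(2.679,10), heading=150, 1 segment(s) drawn
Waypoints (3 total):
(0, 0)
(20, 0)
(2.679, 10)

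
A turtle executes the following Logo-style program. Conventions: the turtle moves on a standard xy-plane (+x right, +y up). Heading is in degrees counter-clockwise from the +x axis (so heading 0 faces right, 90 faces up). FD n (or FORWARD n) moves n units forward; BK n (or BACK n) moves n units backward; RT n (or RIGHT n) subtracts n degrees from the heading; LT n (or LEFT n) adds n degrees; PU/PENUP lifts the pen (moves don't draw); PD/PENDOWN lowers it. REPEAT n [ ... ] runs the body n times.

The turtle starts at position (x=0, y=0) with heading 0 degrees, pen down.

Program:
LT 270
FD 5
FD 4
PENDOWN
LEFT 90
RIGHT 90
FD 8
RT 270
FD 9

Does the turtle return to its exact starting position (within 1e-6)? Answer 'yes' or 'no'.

Answer: no

Derivation:
Executing turtle program step by step:
Start: pos=(0,0), heading=0, pen down
LT 270: heading 0 -> 270
FD 5: (0,0) -> (0,-5) [heading=270, draw]
FD 4: (0,-5) -> (0,-9) [heading=270, draw]
PD: pen down
LT 90: heading 270 -> 0
RT 90: heading 0 -> 270
FD 8: (0,-9) -> (0,-17) [heading=270, draw]
RT 270: heading 270 -> 0
FD 9: (0,-17) -> (9,-17) [heading=0, draw]
Final: pos=(9,-17), heading=0, 4 segment(s) drawn

Start position: (0, 0)
Final position: (9, -17)
Distance = 19.235; >= 1e-6 -> NOT closed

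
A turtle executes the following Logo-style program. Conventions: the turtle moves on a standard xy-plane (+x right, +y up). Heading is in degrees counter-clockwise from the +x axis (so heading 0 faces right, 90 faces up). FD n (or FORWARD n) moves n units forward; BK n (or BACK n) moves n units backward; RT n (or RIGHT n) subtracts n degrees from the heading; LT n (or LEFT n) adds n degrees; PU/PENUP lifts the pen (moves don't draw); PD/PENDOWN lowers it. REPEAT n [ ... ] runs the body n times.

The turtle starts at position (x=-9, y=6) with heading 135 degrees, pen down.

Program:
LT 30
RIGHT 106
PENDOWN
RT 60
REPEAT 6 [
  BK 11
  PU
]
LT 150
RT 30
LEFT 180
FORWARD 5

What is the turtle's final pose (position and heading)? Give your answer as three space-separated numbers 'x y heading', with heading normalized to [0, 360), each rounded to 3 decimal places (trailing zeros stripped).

Executing turtle program step by step:
Start: pos=(-9,6), heading=135, pen down
LT 30: heading 135 -> 165
RT 106: heading 165 -> 59
PD: pen down
RT 60: heading 59 -> 359
REPEAT 6 [
  -- iteration 1/6 --
  BK 11: (-9,6) -> (-19.998,6.192) [heading=359, draw]
  PU: pen up
  -- iteration 2/6 --
  BK 11: (-19.998,6.192) -> (-30.997,6.384) [heading=359, move]
  PU: pen up
  -- iteration 3/6 --
  BK 11: (-30.997,6.384) -> (-41.995,6.576) [heading=359, move]
  PU: pen up
  -- iteration 4/6 --
  BK 11: (-41.995,6.576) -> (-52.993,6.768) [heading=359, move]
  PU: pen up
  -- iteration 5/6 --
  BK 11: (-52.993,6.768) -> (-63.992,6.96) [heading=359, move]
  PU: pen up
  -- iteration 6/6 --
  BK 11: (-63.992,6.96) -> (-74.99,7.152) [heading=359, move]
  PU: pen up
]
LT 150: heading 359 -> 149
RT 30: heading 149 -> 119
LT 180: heading 119 -> 299
FD 5: (-74.99,7.152) -> (-72.566,2.779) [heading=299, move]
Final: pos=(-72.566,2.779), heading=299, 1 segment(s) drawn

Answer: -72.566 2.779 299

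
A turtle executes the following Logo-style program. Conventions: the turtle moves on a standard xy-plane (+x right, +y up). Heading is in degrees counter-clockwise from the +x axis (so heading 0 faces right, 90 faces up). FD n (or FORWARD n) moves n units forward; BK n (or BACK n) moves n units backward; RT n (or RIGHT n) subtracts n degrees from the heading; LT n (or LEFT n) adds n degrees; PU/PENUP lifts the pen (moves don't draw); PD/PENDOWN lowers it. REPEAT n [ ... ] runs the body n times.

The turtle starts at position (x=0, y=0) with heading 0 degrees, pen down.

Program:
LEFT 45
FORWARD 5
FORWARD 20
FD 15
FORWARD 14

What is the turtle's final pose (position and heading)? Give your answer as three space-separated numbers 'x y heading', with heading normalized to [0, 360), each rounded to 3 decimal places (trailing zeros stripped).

Executing turtle program step by step:
Start: pos=(0,0), heading=0, pen down
LT 45: heading 0 -> 45
FD 5: (0,0) -> (3.536,3.536) [heading=45, draw]
FD 20: (3.536,3.536) -> (17.678,17.678) [heading=45, draw]
FD 15: (17.678,17.678) -> (28.284,28.284) [heading=45, draw]
FD 14: (28.284,28.284) -> (38.184,38.184) [heading=45, draw]
Final: pos=(38.184,38.184), heading=45, 4 segment(s) drawn

Answer: 38.184 38.184 45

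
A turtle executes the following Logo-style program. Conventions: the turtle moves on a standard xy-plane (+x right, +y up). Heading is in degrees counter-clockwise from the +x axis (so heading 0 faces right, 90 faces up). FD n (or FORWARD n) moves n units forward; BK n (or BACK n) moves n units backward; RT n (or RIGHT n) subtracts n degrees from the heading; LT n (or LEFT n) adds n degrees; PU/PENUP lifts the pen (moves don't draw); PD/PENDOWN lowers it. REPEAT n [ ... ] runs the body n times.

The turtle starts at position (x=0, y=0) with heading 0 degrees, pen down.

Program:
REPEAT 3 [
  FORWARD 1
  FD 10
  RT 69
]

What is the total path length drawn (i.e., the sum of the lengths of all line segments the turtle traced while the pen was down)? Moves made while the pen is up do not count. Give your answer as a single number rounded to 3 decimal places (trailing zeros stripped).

Answer: 33

Derivation:
Executing turtle program step by step:
Start: pos=(0,0), heading=0, pen down
REPEAT 3 [
  -- iteration 1/3 --
  FD 1: (0,0) -> (1,0) [heading=0, draw]
  FD 10: (1,0) -> (11,0) [heading=0, draw]
  RT 69: heading 0 -> 291
  -- iteration 2/3 --
  FD 1: (11,0) -> (11.358,-0.934) [heading=291, draw]
  FD 10: (11.358,-0.934) -> (14.942,-10.269) [heading=291, draw]
  RT 69: heading 291 -> 222
  -- iteration 3/3 --
  FD 1: (14.942,-10.269) -> (14.199,-10.939) [heading=222, draw]
  FD 10: (14.199,-10.939) -> (6.767,-17.63) [heading=222, draw]
  RT 69: heading 222 -> 153
]
Final: pos=(6.767,-17.63), heading=153, 6 segment(s) drawn

Segment lengths:
  seg 1: (0,0) -> (1,0), length = 1
  seg 2: (1,0) -> (11,0), length = 10
  seg 3: (11,0) -> (11.358,-0.934), length = 1
  seg 4: (11.358,-0.934) -> (14.942,-10.269), length = 10
  seg 5: (14.942,-10.269) -> (14.199,-10.939), length = 1
  seg 6: (14.199,-10.939) -> (6.767,-17.63), length = 10
Total = 33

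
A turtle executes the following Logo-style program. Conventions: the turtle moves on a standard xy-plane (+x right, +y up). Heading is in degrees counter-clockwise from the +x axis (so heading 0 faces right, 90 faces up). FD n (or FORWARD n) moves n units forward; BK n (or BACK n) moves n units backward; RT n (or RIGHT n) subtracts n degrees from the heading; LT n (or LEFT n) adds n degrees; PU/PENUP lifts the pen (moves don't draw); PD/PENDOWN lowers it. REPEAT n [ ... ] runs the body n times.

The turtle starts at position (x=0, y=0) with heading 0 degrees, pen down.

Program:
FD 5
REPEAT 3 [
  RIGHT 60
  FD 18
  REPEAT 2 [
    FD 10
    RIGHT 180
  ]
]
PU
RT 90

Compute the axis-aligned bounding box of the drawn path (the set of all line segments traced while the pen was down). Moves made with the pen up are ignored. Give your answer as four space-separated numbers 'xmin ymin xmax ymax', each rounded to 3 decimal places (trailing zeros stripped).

Answer: -23 -39.837 19 0

Derivation:
Executing turtle program step by step:
Start: pos=(0,0), heading=0, pen down
FD 5: (0,0) -> (5,0) [heading=0, draw]
REPEAT 3 [
  -- iteration 1/3 --
  RT 60: heading 0 -> 300
  FD 18: (5,0) -> (14,-15.588) [heading=300, draw]
  REPEAT 2 [
    -- iteration 1/2 --
    FD 10: (14,-15.588) -> (19,-24.249) [heading=300, draw]
    RT 180: heading 300 -> 120
    -- iteration 2/2 --
    FD 10: (19,-24.249) -> (14,-15.588) [heading=120, draw]
    RT 180: heading 120 -> 300
  ]
  -- iteration 2/3 --
  RT 60: heading 300 -> 240
  FD 18: (14,-15.588) -> (5,-31.177) [heading=240, draw]
  REPEAT 2 [
    -- iteration 1/2 --
    FD 10: (5,-31.177) -> (0,-39.837) [heading=240, draw]
    RT 180: heading 240 -> 60
    -- iteration 2/2 --
    FD 10: (0,-39.837) -> (5,-31.177) [heading=60, draw]
    RT 180: heading 60 -> 240
  ]
  -- iteration 3/3 --
  RT 60: heading 240 -> 180
  FD 18: (5,-31.177) -> (-13,-31.177) [heading=180, draw]
  REPEAT 2 [
    -- iteration 1/2 --
    FD 10: (-13,-31.177) -> (-23,-31.177) [heading=180, draw]
    RT 180: heading 180 -> 0
    -- iteration 2/2 --
    FD 10: (-23,-31.177) -> (-13,-31.177) [heading=0, draw]
    RT 180: heading 0 -> 180
  ]
]
PU: pen up
RT 90: heading 180 -> 90
Final: pos=(-13,-31.177), heading=90, 10 segment(s) drawn

Segment endpoints: x in {-23, -13, 0, 0, 5, 5, 5, 14, 14, 19}, y in {-39.837, -31.177, -31.177, -31.177, -24.249, -15.588, 0}
xmin=-23, ymin=-39.837, xmax=19, ymax=0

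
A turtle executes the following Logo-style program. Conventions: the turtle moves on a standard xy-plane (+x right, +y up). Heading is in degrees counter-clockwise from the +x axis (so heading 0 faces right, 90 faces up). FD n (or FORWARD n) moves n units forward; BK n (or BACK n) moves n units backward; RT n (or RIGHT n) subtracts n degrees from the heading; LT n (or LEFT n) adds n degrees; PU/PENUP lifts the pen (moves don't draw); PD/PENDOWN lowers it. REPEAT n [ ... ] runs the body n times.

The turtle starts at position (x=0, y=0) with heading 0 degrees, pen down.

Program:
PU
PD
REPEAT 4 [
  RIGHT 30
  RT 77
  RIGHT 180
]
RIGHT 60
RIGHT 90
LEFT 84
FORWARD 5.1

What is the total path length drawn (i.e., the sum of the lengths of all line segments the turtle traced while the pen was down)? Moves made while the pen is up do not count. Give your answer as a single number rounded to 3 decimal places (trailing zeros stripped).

Executing turtle program step by step:
Start: pos=(0,0), heading=0, pen down
PU: pen up
PD: pen down
REPEAT 4 [
  -- iteration 1/4 --
  RT 30: heading 0 -> 330
  RT 77: heading 330 -> 253
  RT 180: heading 253 -> 73
  -- iteration 2/4 --
  RT 30: heading 73 -> 43
  RT 77: heading 43 -> 326
  RT 180: heading 326 -> 146
  -- iteration 3/4 --
  RT 30: heading 146 -> 116
  RT 77: heading 116 -> 39
  RT 180: heading 39 -> 219
  -- iteration 4/4 --
  RT 30: heading 219 -> 189
  RT 77: heading 189 -> 112
  RT 180: heading 112 -> 292
]
RT 60: heading 292 -> 232
RT 90: heading 232 -> 142
LT 84: heading 142 -> 226
FD 5.1: (0,0) -> (-3.543,-3.669) [heading=226, draw]
Final: pos=(-3.543,-3.669), heading=226, 1 segment(s) drawn

Segment lengths:
  seg 1: (0,0) -> (-3.543,-3.669), length = 5.1
Total = 5.1

Answer: 5.1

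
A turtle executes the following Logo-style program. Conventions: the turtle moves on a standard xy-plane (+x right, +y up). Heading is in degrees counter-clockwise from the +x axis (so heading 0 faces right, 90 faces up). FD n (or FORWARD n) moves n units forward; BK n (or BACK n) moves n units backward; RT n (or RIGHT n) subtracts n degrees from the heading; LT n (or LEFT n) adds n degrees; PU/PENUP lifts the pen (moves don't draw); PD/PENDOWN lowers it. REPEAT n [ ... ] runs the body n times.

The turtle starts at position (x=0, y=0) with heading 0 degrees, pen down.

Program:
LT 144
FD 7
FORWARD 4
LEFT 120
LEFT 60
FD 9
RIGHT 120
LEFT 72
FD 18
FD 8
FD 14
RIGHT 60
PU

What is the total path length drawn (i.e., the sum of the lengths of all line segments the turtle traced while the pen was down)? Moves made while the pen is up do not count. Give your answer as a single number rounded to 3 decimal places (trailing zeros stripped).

Executing turtle program step by step:
Start: pos=(0,0), heading=0, pen down
LT 144: heading 0 -> 144
FD 7: (0,0) -> (-5.663,4.114) [heading=144, draw]
FD 4: (-5.663,4.114) -> (-8.899,6.466) [heading=144, draw]
LT 120: heading 144 -> 264
LT 60: heading 264 -> 324
FD 9: (-8.899,6.466) -> (-1.618,1.176) [heading=324, draw]
RT 120: heading 324 -> 204
LT 72: heading 204 -> 276
FD 18: (-1.618,1.176) -> (0.263,-16.726) [heading=276, draw]
FD 8: (0.263,-16.726) -> (1.1,-24.682) [heading=276, draw]
FD 14: (1.1,-24.682) -> (2.563,-38.605) [heading=276, draw]
RT 60: heading 276 -> 216
PU: pen up
Final: pos=(2.563,-38.605), heading=216, 6 segment(s) drawn

Segment lengths:
  seg 1: (0,0) -> (-5.663,4.114), length = 7
  seg 2: (-5.663,4.114) -> (-8.899,6.466), length = 4
  seg 3: (-8.899,6.466) -> (-1.618,1.176), length = 9
  seg 4: (-1.618,1.176) -> (0.263,-16.726), length = 18
  seg 5: (0.263,-16.726) -> (1.1,-24.682), length = 8
  seg 6: (1.1,-24.682) -> (2.563,-38.605), length = 14
Total = 60

Answer: 60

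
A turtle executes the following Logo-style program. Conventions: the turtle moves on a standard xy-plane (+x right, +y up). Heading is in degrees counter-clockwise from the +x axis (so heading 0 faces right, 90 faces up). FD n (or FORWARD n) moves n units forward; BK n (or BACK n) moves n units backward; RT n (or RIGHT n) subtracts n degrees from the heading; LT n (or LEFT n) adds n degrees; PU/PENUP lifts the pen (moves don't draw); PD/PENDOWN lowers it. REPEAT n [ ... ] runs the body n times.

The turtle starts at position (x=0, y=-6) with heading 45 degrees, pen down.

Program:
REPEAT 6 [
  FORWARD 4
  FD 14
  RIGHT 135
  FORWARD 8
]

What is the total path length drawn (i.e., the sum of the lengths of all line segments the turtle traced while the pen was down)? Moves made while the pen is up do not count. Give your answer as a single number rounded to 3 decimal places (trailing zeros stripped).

Executing turtle program step by step:
Start: pos=(0,-6), heading=45, pen down
REPEAT 6 [
  -- iteration 1/6 --
  FD 4: (0,-6) -> (2.828,-3.172) [heading=45, draw]
  FD 14: (2.828,-3.172) -> (12.728,6.728) [heading=45, draw]
  RT 135: heading 45 -> 270
  FD 8: (12.728,6.728) -> (12.728,-1.272) [heading=270, draw]
  -- iteration 2/6 --
  FD 4: (12.728,-1.272) -> (12.728,-5.272) [heading=270, draw]
  FD 14: (12.728,-5.272) -> (12.728,-19.272) [heading=270, draw]
  RT 135: heading 270 -> 135
  FD 8: (12.728,-19.272) -> (7.071,-13.615) [heading=135, draw]
  -- iteration 3/6 --
  FD 4: (7.071,-13.615) -> (4.243,-10.787) [heading=135, draw]
  FD 14: (4.243,-10.787) -> (-5.657,-0.887) [heading=135, draw]
  RT 135: heading 135 -> 0
  FD 8: (-5.657,-0.887) -> (2.343,-0.887) [heading=0, draw]
  -- iteration 4/6 --
  FD 4: (2.343,-0.887) -> (6.343,-0.887) [heading=0, draw]
  FD 14: (6.343,-0.887) -> (20.343,-0.887) [heading=0, draw]
  RT 135: heading 0 -> 225
  FD 8: (20.343,-0.887) -> (14.686,-6.544) [heading=225, draw]
  -- iteration 5/6 --
  FD 4: (14.686,-6.544) -> (11.858,-9.373) [heading=225, draw]
  FD 14: (11.858,-9.373) -> (1.958,-19.272) [heading=225, draw]
  RT 135: heading 225 -> 90
  FD 8: (1.958,-19.272) -> (1.958,-11.272) [heading=90, draw]
  -- iteration 6/6 --
  FD 4: (1.958,-11.272) -> (1.958,-7.272) [heading=90, draw]
  FD 14: (1.958,-7.272) -> (1.958,6.728) [heading=90, draw]
  RT 135: heading 90 -> 315
  FD 8: (1.958,6.728) -> (7.615,1.071) [heading=315, draw]
]
Final: pos=(7.615,1.071), heading=315, 18 segment(s) drawn

Segment lengths:
  seg 1: (0,-6) -> (2.828,-3.172), length = 4
  seg 2: (2.828,-3.172) -> (12.728,6.728), length = 14
  seg 3: (12.728,6.728) -> (12.728,-1.272), length = 8
  seg 4: (12.728,-1.272) -> (12.728,-5.272), length = 4
  seg 5: (12.728,-5.272) -> (12.728,-19.272), length = 14
  seg 6: (12.728,-19.272) -> (7.071,-13.615), length = 8
  seg 7: (7.071,-13.615) -> (4.243,-10.787), length = 4
  seg 8: (4.243,-10.787) -> (-5.657,-0.887), length = 14
  seg 9: (-5.657,-0.887) -> (2.343,-0.887), length = 8
  seg 10: (2.343,-0.887) -> (6.343,-0.887), length = 4
  seg 11: (6.343,-0.887) -> (20.343,-0.887), length = 14
  seg 12: (20.343,-0.887) -> (14.686,-6.544), length = 8
  seg 13: (14.686,-6.544) -> (11.858,-9.373), length = 4
  seg 14: (11.858,-9.373) -> (1.958,-19.272), length = 14
  seg 15: (1.958,-19.272) -> (1.958,-11.272), length = 8
  seg 16: (1.958,-11.272) -> (1.958,-7.272), length = 4
  seg 17: (1.958,-7.272) -> (1.958,6.728), length = 14
  seg 18: (1.958,6.728) -> (7.615,1.071), length = 8
Total = 156

Answer: 156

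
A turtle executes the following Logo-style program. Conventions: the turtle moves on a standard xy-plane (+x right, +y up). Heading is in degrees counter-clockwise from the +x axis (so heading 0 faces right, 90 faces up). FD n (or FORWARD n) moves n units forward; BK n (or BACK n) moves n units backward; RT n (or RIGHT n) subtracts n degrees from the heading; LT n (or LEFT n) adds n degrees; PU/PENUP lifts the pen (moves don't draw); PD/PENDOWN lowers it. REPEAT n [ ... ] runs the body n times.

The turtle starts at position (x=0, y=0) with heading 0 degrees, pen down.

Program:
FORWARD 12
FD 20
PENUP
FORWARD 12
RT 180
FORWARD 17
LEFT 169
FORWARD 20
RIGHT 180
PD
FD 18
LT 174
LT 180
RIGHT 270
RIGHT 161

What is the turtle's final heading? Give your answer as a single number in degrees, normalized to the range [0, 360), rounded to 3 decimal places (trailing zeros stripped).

Answer: 92

Derivation:
Executing turtle program step by step:
Start: pos=(0,0), heading=0, pen down
FD 12: (0,0) -> (12,0) [heading=0, draw]
FD 20: (12,0) -> (32,0) [heading=0, draw]
PU: pen up
FD 12: (32,0) -> (44,0) [heading=0, move]
RT 180: heading 0 -> 180
FD 17: (44,0) -> (27,0) [heading=180, move]
LT 169: heading 180 -> 349
FD 20: (27,0) -> (46.633,-3.816) [heading=349, move]
RT 180: heading 349 -> 169
PD: pen down
FD 18: (46.633,-3.816) -> (28.963,-0.382) [heading=169, draw]
LT 174: heading 169 -> 343
LT 180: heading 343 -> 163
RT 270: heading 163 -> 253
RT 161: heading 253 -> 92
Final: pos=(28.963,-0.382), heading=92, 3 segment(s) drawn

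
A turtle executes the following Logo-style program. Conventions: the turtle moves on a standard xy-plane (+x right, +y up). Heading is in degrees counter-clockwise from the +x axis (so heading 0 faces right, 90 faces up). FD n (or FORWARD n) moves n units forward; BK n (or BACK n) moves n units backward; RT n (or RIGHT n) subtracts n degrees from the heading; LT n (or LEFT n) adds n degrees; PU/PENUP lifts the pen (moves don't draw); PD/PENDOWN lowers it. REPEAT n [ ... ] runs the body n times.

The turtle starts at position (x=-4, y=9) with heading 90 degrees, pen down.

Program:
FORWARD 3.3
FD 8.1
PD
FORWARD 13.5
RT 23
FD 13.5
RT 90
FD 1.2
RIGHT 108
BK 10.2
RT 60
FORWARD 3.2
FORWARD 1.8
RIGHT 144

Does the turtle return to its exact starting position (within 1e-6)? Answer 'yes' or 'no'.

Executing turtle program step by step:
Start: pos=(-4,9), heading=90, pen down
FD 3.3: (-4,9) -> (-4,12.3) [heading=90, draw]
FD 8.1: (-4,12.3) -> (-4,20.4) [heading=90, draw]
PD: pen down
FD 13.5: (-4,20.4) -> (-4,33.9) [heading=90, draw]
RT 23: heading 90 -> 67
FD 13.5: (-4,33.9) -> (1.275,46.327) [heading=67, draw]
RT 90: heading 67 -> 337
FD 1.2: (1.275,46.327) -> (2.379,45.858) [heading=337, draw]
RT 108: heading 337 -> 229
BK 10.2: (2.379,45.858) -> (9.071,53.556) [heading=229, draw]
RT 60: heading 229 -> 169
FD 3.2: (9.071,53.556) -> (5.93,54.167) [heading=169, draw]
FD 1.8: (5.93,54.167) -> (4.163,54.51) [heading=169, draw]
RT 144: heading 169 -> 25
Final: pos=(4.163,54.51), heading=25, 8 segment(s) drawn

Start position: (-4, 9)
Final position: (4.163, 54.51)
Distance = 46.236; >= 1e-6 -> NOT closed

Answer: no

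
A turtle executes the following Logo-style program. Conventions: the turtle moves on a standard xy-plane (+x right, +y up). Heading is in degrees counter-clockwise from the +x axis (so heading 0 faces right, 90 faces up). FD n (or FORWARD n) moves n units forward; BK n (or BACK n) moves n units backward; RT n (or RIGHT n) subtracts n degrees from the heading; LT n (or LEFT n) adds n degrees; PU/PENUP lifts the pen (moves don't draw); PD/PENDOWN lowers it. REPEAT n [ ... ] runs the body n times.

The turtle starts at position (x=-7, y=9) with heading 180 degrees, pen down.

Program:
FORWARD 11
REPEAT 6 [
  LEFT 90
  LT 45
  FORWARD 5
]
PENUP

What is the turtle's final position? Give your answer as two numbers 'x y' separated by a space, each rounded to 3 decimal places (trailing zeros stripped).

Answer: -16.536 5.464

Derivation:
Executing turtle program step by step:
Start: pos=(-7,9), heading=180, pen down
FD 11: (-7,9) -> (-18,9) [heading=180, draw]
REPEAT 6 [
  -- iteration 1/6 --
  LT 90: heading 180 -> 270
  LT 45: heading 270 -> 315
  FD 5: (-18,9) -> (-14.464,5.464) [heading=315, draw]
  -- iteration 2/6 --
  LT 90: heading 315 -> 45
  LT 45: heading 45 -> 90
  FD 5: (-14.464,5.464) -> (-14.464,10.464) [heading=90, draw]
  -- iteration 3/6 --
  LT 90: heading 90 -> 180
  LT 45: heading 180 -> 225
  FD 5: (-14.464,10.464) -> (-18,6.929) [heading=225, draw]
  -- iteration 4/6 --
  LT 90: heading 225 -> 315
  LT 45: heading 315 -> 0
  FD 5: (-18,6.929) -> (-13,6.929) [heading=0, draw]
  -- iteration 5/6 --
  LT 90: heading 0 -> 90
  LT 45: heading 90 -> 135
  FD 5: (-13,6.929) -> (-16.536,10.464) [heading=135, draw]
  -- iteration 6/6 --
  LT 90: heading 135 -> 225
  LT 45: heading 225 -> 270
  FD 5: (-16.536,10.464) -> (-16.536,5.464) [heading=270, draw]
]
PU: pen up
Final: pos=(-16.536,5.464), heading=270, 7 segment(s) drawn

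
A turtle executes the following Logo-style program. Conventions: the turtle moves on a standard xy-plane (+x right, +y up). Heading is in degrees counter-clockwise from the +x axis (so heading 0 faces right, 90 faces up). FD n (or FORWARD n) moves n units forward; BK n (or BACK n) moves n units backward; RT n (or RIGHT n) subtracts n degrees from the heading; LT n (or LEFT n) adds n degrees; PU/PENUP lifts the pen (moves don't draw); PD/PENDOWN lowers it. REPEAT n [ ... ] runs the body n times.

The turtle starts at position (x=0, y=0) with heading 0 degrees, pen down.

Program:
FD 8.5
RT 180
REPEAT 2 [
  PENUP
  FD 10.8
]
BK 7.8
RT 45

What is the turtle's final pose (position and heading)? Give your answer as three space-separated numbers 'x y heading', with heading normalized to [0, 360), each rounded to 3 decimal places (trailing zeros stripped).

Executing turtle program step by step:
Start: pos=(0,0), heading=0, pen down
FD 8.5: (0,0) -> (8.5,0) [heading=0, draw]
RT 180: heading 0 -> 180
REPEAT 2 [
  -- iteration 1/2 --
  PU: pen up
  FD 10.8: (8.5,0) -> (-2.3,0) [heading=180, move]
  -- iteration 2/2 --
  PU: pen up
  FD 10.8: (-2.3,0) -> (-13.1,0) [heading=180, move]
]
BK 7.8: (-13.1,0) -> (-5.3,0) [heading=180, move]
RT 45: heading 180 -> 135
Final: pos=(-5.3,0), heading=135, 1 segment(s) drawn

Answer: -5.3 0 135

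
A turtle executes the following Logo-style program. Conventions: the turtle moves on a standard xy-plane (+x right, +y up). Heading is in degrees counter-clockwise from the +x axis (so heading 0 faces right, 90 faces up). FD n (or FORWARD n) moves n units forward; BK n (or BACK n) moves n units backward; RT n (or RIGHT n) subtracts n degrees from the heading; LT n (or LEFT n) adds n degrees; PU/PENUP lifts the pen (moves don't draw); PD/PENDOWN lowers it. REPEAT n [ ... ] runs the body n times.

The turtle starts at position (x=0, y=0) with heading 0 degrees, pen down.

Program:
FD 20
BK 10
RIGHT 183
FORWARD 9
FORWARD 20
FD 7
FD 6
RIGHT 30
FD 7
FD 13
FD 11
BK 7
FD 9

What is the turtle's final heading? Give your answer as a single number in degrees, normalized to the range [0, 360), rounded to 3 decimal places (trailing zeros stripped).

Executing turtle program step by step:
Start: pos=(0,0), heading=0, pen down
FD 20: (0,0) -> (20,0) [heading=0, draw]
BK 10: (20,0) -> (10,0) [heading=0, draw]
RT 183: heading 0 -> 177
FD 9: (10,0) -> (1.012,0.471) [heading=177, draw]
FD 20: (1.012,0.471) -> (-18.96,1.518) [heading=177, draw]
FD 7: (-18.96,1.518) -> (-25.951,1.884) [heading=177, draw]
FD 6: (-25.951,1.884) -> (-31.942,2.198) [heading=177, draw]
RT 30: heading 177 -> 147
FD 7: (-31.942,2.198) -> (-37.813,6.011) [heading=147, draw]
FD 13: (-37.813,6.011) -> (-48.716,13.091) [heading=147, draw]
FD 11: (-48.716,13.091) -> (-57.941,19.082) [heading=147, draw]
BK 7: (-57.941,19.082) -> (-52.071,15.269) [heading=147, draw]
FD 9: (-52.071,15.269) -> (-59.619,20.171) [heading=147, draw]
Final: pos=(-59.619,20.171), heading=147, 11 segment(s) drawn

Answer: 147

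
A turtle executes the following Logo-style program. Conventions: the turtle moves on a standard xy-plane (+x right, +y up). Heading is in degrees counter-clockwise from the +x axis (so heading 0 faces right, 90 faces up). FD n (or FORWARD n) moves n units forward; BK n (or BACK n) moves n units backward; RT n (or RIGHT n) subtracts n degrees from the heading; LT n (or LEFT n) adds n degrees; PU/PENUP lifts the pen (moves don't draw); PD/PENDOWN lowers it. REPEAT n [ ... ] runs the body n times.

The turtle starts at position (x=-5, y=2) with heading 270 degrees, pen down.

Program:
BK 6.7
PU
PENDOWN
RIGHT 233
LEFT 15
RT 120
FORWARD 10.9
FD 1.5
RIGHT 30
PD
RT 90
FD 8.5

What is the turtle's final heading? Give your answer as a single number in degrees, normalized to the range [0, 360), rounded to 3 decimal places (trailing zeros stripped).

Answer: 172

Derivation:
Executing turtle program step by step:
Start: pos=(-5,2), heading=270, pen down
BK 6.7: (-5,2) -> (-5,8.7) [heading=270, draw]
PU: pen up
PD: pen down
RT 233: heading 270 -> 37
LT 15: heading 37 -> 52
RT 120: heading 52 -> 292
FD 10.9: (-5,8.7) -> (-0.917,-1.406) [heading=292, draw]
FD 1.5: (-0.917,-1.406) -> (-0.355,-2.797) [heading=292, draw]
RT 30: heading 292 -> 262
PD: pen down
RT 90: heading 262 -> 172
FD 8.5: (-0.355,-2.797) -> (-8.772,-1.614) [heading=172, draw]
Final: pos=(-8.772,-1.614), heading=172, 4 segment(s) drawn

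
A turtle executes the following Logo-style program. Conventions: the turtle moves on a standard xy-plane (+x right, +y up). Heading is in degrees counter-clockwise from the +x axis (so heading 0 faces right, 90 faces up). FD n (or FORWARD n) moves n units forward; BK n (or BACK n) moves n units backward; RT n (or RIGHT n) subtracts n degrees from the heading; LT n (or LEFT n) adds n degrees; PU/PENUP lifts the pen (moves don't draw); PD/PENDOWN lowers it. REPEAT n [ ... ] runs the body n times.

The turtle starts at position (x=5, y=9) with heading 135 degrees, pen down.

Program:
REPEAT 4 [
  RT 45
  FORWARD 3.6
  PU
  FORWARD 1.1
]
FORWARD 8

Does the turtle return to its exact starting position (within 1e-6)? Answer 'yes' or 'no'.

Executing turtle program step by step:
Start: pos=(5,9), heading=135, pen down
REPEAT 4 [
  -- iteration 1/4 --
  RT 45: heading 135 -> 90
  FD 3.6: (5,9) -> (5,12.6) [heading=90, draw]
  PU: pen up
  FD 1.1: (5,12.6) -> (5,13.7) [heading=90, move]
  -- iteration 2/4 --
  RT 45: heading 90 -> 45
  FD 3.6: (5,13.7) -> (7.546,16.246) [heading=45, move]
  PU: pen up
  FD 1.1: (7.546,16.246) -> (8.323,17.023) [heading=45, move]
  -- iteration 3/4 --
  RT 45: heading 45 -> 0
  FD 3.6: (8.323,17.023) -> (11.923,17.023) [heading=0, move]
  PU: pen up
  FD 1.1: (11.923,17.023) -> (13.023,17.023) [heading=0, move]
  -- iteration 4/4 --
  RT 45: heading 0 -> 315
  FD 3.6: (13.023,17.023) -> (15.569,14.478) [heading=315, move]
  PU: pen up
  FD 1.1: (15.569,14.478) -> (16.347,13.7) [heading=315, move]
]
FD 8: (16.347,13.7) -> (22.004,8.043) [heading=315, move]
Final: pos=(22.004,8.043), heading=315, 1 segment(s) drawn

Start position: (5, 9)
Final position: (22.004, 8.043)
Distance = 17.031; >= 1e-6 -> NOT closed

Answer: no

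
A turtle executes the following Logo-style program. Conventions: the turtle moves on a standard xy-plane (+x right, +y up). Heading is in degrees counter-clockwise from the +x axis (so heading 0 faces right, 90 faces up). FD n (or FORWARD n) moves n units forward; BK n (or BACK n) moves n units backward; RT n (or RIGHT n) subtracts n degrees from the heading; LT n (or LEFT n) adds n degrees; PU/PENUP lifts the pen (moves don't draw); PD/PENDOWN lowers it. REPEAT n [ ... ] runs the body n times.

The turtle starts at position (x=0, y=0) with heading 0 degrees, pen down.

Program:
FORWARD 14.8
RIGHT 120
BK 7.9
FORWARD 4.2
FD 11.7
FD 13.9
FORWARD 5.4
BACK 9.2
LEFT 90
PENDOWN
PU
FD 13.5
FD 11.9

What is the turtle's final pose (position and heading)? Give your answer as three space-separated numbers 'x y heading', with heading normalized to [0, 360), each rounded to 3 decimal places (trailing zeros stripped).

Executing turtle program step by step:
Start: pos=(0,0), heading=0, pen down
FD 14.8: (0,0) -> (14.8,0) [heading=0, draw]
RT 120: heading 0 -> 240
BK 7.9: (14.8,0) -> (18.75,6.842) [heading=240, draw]
FD 4.2: (18.75,6.842) -> (16.65,3.204) [heading=240, draw]
FD 11.7: (16.65,3.204) -> (10.8,-6.928) [heading=240, draw]
FD 13.9: (10.8,-6.928) -> (3.85,-18.966) [heading=240, draw]
FD 5.4: (3.85,-18.966) -> (1.15,-23.642) [heading=240, draw]
BK 9.2: (1.15,-23.642) -> (5.75,-15.675) [heading=240, draw]
LT 90: heading 240 -> 330
PD: pen down
PU: pen up
FD 13.5: (5.75,-15.675) -> (17.441,-22.425) [heading=330, move]
FD 11.9: (17.441,-22.425) -> (27.747,-28.375) [heading=330, move]
Final: pos=(27.747,-28.375), heading=330, 7 segment(s) drawn

Answer: 27.747 -28.375 330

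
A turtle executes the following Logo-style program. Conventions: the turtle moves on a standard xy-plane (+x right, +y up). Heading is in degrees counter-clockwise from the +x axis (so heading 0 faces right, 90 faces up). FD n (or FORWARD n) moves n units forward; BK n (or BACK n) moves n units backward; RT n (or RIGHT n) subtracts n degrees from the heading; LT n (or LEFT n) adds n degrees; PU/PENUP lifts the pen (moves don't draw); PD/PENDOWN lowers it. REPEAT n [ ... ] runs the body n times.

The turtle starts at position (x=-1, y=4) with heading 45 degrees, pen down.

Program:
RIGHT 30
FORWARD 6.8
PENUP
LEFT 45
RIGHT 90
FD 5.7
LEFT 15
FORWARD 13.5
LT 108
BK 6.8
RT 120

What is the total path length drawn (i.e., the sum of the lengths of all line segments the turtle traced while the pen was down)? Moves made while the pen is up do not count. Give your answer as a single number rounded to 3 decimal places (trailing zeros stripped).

Executing turtle program step by step:
Start: pos=(-1,4), heading=45, pen down
RT 30: heading 45 -> 15
FD 6.8: (-1,4) -> (5.568,5.76) [heading=15, draw]
PU: pen up
LT 45: heading 15 -> 60
RT 90: heading 60 -> 330
FD 5.7: (5.568,5.76) -> (10.505,2.91) [heading=330, move]
LT 15: heading 330 -> 345
FD 13.5: (10.505,2.91) -> (23.545,-0.584) [heading=345, move]
LT 108: heading 345 -> 93
BK 6.8: (23.545,-0.584) -> (23.901,-7.375) [heading=93, move]
RT 120: heading 93 -> 333
Final: pos=(23.901,-7.375), heading=333, 1 segment(s) drawn

Segment lengths:
  seg 1: (-1,4) -> (5.568,5.76), length = 6.8
Total = 6.8

Answer: 6.8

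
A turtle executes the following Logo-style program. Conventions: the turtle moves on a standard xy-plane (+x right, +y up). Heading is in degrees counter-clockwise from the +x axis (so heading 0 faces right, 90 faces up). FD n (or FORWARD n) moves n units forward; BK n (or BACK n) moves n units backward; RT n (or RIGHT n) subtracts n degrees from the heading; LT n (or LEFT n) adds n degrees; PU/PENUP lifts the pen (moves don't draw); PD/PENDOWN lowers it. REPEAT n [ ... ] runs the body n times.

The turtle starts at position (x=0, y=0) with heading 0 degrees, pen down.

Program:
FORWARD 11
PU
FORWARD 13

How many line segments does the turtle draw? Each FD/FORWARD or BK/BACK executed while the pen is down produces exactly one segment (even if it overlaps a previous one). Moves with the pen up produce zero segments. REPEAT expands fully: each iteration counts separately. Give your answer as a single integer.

Answer: 1

Derivation:
Executing turtle program step by step:
Start: pos=(0,0), heading=0, pen down
FD 11: (0,0) -> (11,0) [heading=0, draw]
PU: pen up
FD 13: (11,0) -> (24,0) [heading=0, move]
Final: pos=(24,0), heading=0, 1 segment(s) drawn
Segments drawn: 1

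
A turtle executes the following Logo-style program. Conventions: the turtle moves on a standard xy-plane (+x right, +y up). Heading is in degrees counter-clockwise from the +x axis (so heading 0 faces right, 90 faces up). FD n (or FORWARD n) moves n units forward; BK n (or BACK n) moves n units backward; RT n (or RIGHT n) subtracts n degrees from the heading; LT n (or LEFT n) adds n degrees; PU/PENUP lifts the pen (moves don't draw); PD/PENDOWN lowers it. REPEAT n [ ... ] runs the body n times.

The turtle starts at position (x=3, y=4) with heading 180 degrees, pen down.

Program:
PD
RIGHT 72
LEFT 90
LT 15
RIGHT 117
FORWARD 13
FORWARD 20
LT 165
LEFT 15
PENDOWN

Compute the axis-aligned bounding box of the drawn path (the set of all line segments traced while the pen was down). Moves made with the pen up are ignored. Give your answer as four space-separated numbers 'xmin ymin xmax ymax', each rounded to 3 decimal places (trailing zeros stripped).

Answer: -0.449 4 3 36.819

Derivation:
Executing turtle program step by step:
Start: pos=(3,4), heading=180, pen down
PD: pen down
RT 72: heading 180 -> 108
LT 90: heading 108 -> 198
LT 15: heading 198 -> 213
RT 117: heading 213 -> 96
FD 13: (3,4) -> (1.641,16.929) [heading=96, draw]
FD 20: (1.641,16.929) -> (-0.449,36.819) [heading=96, draw]
LT 165: heading 96 -> 261
LT 15: heading 261 -> 276
PD: pen down
Final: pos=(-0.449,36.819), heading=276, 2 segment(s) drawn

Segment endpoints: x in {-0.449, 1.641, 3}, y in {4, 16.929, 36.819}
xmin=-0.449, ymin=4, xmax=3, ymax=36.819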